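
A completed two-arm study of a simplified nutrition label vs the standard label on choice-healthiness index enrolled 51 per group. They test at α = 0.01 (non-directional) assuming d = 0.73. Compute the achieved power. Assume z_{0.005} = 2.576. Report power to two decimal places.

power ≈ 0.87

For two equal groups, power = Φ(d·√(n/2) − z_{α/2}).
d·√(n/2) = 0.73 × √(51/2) = 0.73 × 5.050 = 3.686.
z_β = 3.686 − 2.576 = 1.110.
Power = Φ(1.110) = 0.867.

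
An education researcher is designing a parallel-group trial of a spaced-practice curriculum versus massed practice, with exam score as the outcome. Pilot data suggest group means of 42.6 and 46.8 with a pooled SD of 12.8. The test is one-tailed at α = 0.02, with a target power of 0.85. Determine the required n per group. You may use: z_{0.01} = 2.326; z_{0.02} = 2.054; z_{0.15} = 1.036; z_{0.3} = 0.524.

n = 178 per group

Cohen's d = |M₁ − M₂| / SD_pooled = |42.6 − 46.8| / 12.8 = 4.2 / 12.8 = 0.328.
For two independent groups with equal n: n = 2·((z_{α} + z_β) / d)².
z_{α} + z_β = 2.054 + 1.036 = 3.090.
n = 2 × (3.090 / 0.328)² = 2 × 9.421² = 2 × 88.75 = 177.5.
Round up to the next whole participant.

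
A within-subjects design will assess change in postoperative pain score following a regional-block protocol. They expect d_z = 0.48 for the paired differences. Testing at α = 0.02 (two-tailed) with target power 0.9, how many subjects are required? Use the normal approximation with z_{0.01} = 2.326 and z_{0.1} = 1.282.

n = 57 pairs

For a paired (one-sample on differences) test: n = ((z_{α/2} + z_β) / d)².
z_{α/2} + z_β = 2.326 + 1.282 = 3.608.
n = (3.608 / 0.48)² = 7.517² = 56.50.
Round up.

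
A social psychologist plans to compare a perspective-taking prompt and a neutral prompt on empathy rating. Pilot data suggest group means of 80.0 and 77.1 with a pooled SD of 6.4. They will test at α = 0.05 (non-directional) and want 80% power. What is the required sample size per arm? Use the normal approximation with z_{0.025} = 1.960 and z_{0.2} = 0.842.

n = 77 per group

Cohen's d = |M₁ − M₂| / SD_pooled = |80.0 − 77.1| / 6.4 = 2.9 / 6.4 = 0.453.
For two independent groups with equal n: n = 2·((z_{α/2} + z_β) / d)².
z_{α/2} + z_β = 1.960 + 0.842 = 2.802.
n = 2 × (2.802 / 0.453)² = 2 × 6.185² = 2 × 38.26 = 76.5.
Round up to the next whole participant.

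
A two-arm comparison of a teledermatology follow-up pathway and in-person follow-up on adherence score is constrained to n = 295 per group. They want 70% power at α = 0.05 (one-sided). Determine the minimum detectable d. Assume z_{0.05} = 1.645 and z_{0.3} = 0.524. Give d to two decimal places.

For two independent groups of n = 295 each: d_min = (z_{α} + z_β)·√(2/n).
z-sum = 1.645 + 0.524 = 2.169.
d_min = 2.169 × √(2/295) = 2.169 × 0.0823 = 0.179.

d_min ≈ 0.18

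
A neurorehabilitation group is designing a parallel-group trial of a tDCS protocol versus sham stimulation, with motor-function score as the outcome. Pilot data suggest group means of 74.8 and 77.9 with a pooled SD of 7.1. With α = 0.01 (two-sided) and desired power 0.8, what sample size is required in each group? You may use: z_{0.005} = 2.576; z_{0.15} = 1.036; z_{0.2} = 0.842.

Cohen's d = |M₁ − M₂| / SD_pooled = |74.8 − 77.9| / 7.1 = 3.1 / 7.1 = 0.437.
For two independent groups with equal n: n = 2·((z_{α/2} + z_β) / d)².
z_{α/2} + z_β = 2.576 + 0.842 = 3.418.
n = 2 × (3.418 / 0.437)² = 2 × 7.822² = 2 × 61.18 = 122.4.
Round up to the next whole participant.

n = 123 per group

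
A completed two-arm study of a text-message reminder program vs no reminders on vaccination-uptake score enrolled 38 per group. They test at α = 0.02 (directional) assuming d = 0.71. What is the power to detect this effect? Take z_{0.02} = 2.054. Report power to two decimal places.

For two equal groups, power = Φ(d·√(n/2) − z_{α}).
d·√(n/2) = 0.71 × √(38/2) = 0.71 × 4.359 = 3.095.
z_β = 3.095 − 2.054 = 1.041.
Power = Φ(1.041) = 0.851.

power ≈ 0.85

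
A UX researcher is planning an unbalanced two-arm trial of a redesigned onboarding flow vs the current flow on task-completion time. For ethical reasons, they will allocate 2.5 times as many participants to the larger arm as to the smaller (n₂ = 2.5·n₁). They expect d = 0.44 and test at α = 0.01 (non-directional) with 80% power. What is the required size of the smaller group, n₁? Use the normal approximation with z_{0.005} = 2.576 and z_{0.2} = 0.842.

n₁ = 85

With allocation ratio k = n₂/n₁ = 2.5, Var(x̄₁−x̄₂) = σ²(1/n₁ + 1/(k·n₁)) = σ²·(k+1)/(k·n₁).
So n₁ = (1 + 1/k)·((z_{α/2} + z_β)/d)² = 1.400 × (3.418/0.44)².
n₁ = 1.400 × 60.34 = 84.5.
Round up: n₁ = 85, giving n₂ = ⌈2.5 × 85⌉ = ⌈212.5⌉ = 213.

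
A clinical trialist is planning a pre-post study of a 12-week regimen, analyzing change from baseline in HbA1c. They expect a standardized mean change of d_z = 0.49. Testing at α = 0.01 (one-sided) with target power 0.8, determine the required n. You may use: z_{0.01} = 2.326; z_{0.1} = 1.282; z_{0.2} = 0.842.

For a paired (one-sample on differences) test: n = ((z_{α} + z_β) / d)².
z_{α} + z_β = 2.326 + 0.842 = 3.168.
n = (3.168 / 0.49)² = 6.465² = 41.80.
Round up.

n = 42 pairs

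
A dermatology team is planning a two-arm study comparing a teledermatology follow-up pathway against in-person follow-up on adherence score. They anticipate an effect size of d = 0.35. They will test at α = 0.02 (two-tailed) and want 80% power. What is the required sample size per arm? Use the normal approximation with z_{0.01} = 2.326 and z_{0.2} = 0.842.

n = 164 per group

For two independent groups with equal n: n = 2·((z_{α/2} + z_β) / d)².
z_{α/2} + z_β = 2.326 + 0.842 = 3.168.
n = 2 × (3.168 / 0.35)² = 2 × 9.051² = 2 × 81.93 = 163.9.
Round up to the next whole participant.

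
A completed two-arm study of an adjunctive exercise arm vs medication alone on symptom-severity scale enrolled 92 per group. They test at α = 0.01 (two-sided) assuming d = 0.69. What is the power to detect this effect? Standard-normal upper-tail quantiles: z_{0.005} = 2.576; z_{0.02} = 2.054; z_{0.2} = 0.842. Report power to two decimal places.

For two equal groups, power = Φ(d·√(n/2) − z_{α/2}).
d·√(n/2) = 0.69 × √(92/2) = 0.69 × 6.782 = 4.680.
z_β = 4.680 − 2.576 = 2.104.
Power = Φ(2.104) = 0.982.

power ≈ 0.98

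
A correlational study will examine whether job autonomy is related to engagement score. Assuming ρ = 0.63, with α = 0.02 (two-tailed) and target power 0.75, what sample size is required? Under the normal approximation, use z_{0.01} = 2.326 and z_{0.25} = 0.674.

n = 20

Fisher's z: C = ½·ln((1+r)/(1−r)) = ½·ln(4.4054) = 0.7414.
n = ((z_{α/2} + z_β)/C)² + 3.
(2.326 + 0.674) / 0.7414 = 3.000 / 0.7414 = 4.046.
n = 4.046² + 3 = 16.37 + 3 = 19.4.
Round up.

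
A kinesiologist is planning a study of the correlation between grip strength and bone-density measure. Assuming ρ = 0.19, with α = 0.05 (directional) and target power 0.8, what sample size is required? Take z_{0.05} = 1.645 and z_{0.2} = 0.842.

n = 171

Fisher's z: C = ½·ln((1+r)/(1−r)) = ½·ln(1.4691) = 0.1923.
n = ((z_{α} + z_β)/C)² + 3.
(1.645 + 0.842) / 0.1923 = 2.487 / 0.1923 = 12.933.
n = 12.933² + 3 = 167.26 + 3 = 170.3.
Round up.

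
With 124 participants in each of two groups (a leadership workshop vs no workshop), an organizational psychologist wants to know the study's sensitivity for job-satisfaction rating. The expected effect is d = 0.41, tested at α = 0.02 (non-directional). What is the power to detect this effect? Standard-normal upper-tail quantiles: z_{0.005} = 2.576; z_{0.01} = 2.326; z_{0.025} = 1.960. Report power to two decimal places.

For two equal groups, power = Φ(d·√(n/2) − z_{α/2}).
d·√(n/2) = 0.41 × √(124/2) = 0.41 × 7.874 = 3.228.
z_β = 3.228 − 2.326 = 0.902.
Power = Φ(0.902) = 0.817.

power ≈ 0.82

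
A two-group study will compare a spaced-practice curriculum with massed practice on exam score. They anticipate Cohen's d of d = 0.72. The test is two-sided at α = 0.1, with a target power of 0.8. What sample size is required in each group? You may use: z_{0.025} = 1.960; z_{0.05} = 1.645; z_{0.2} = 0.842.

n = 24 per group

For two independent groups with equal n: n = 2·((z_{α/2} + z_β) / d)².
z_{α/2} + z_β = 1.645 + 0.842 = 2.487.
n = 2 × (2.487 / 0.72)² = 2 × 3.454² = 2 × 11.93 = 23.9.
Round up to the next whole participant.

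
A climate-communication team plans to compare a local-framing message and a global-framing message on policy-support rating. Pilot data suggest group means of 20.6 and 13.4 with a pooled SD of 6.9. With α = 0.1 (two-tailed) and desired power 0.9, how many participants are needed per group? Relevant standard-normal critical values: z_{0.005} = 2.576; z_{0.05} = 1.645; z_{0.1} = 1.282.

n = 16 per group

Cohen's d = |M₁ − M₂| / SD_pooled = |20.6 − 13.4| / 6.9 = 7.2 / 6.9 = 1.043.
For two independent groups with equal n: n = 2·((z_{α/2} + z_β) / d)².
z_{α/2} + z_β = 1.645 + 1.282 = 2.927.
n = 2 × (2.927 / 1.043)² = 2 × 2.806² = 2 × 7.88 = 15.8.
Round up to the next whole participant.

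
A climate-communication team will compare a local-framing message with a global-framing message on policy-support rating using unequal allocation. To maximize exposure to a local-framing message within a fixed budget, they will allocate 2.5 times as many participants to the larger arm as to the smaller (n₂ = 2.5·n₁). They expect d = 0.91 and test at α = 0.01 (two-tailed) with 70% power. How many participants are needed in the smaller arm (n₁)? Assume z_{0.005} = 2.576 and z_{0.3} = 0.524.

With allocation ratio k = n₂/n₁ = 2.5, Var(x̄₁−x̄₂) = σ²(1/n₁ + 1/(k·n₁)) = σ²·(k+1)/(k·n₁).
So n₁ = (1 + 1/k)·((z_{α/2} + z_β)/d)² = 1.400 × (3.100/0.91)².
n₁ = 1.400 × 11.60 = 16.2.
Round up: n₁ = 17, giving n₂ = ⌈2.5 × 17⌉ = ⌈42.5⌉ = 43.

n₁ = 17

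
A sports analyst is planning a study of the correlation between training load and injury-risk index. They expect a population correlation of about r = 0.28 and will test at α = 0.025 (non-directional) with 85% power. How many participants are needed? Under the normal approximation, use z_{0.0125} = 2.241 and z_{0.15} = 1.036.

n = 133

Fisher's z: C = ½·ln((1+r)/(1−r)) = ½·ln(1.7778) = 0.2877.
n = ((z_{α/2} + z_β)/C)² + 3.
(2.241 + 1.036) / 0.2877 = 3.277 / 0.2877 = 11.390.
n = 11.390² + 3 = 129.74 + 3 = 132.7.
Round up.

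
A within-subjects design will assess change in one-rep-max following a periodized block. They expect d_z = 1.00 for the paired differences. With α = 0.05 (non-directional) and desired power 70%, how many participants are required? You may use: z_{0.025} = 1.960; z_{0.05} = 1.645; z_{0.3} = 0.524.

For a paired (one-sample on differences) test: n = ((z_{α/2} + z_β) / d)².
z_{α/2} + z_β = 1.960 + 0.524 = 2.484.
n = (2.484 / 1.00)² = 2.484² = 6.17.
Round up.

n = 7 pairs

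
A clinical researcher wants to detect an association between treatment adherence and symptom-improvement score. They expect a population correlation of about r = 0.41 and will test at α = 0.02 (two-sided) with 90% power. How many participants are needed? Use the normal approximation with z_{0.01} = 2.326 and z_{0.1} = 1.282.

n = 72

Fisher's z: C = ½·ln((1+r)/(1−r)) = ½·ln(2.3898) = 0.4356.
n = ((z_{α/2} + z_β)/C)² + 3.
(2.326 + 1.282) / 0.4356 = 3.608 / 0.4356 = 8.283.
n = 8.283² + 3 = 68.61 + 3 = 71.6.
Round up.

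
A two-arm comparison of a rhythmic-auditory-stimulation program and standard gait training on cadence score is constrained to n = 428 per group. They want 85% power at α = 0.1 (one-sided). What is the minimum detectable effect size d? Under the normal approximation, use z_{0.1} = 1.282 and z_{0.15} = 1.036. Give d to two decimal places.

For two independent groups of n = 428 each: d_min = (z_{α} + z_β)·√(2/n).
z-sum = 1.282 + 1.036 = 2.318.
d_min = 2.318 × √(2/428) = 2.318 × 0.0684 = 0.158.

d_min ≈ 0.16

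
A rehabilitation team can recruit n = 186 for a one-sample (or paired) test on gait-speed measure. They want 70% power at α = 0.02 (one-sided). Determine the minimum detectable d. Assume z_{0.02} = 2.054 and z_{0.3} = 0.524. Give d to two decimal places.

For a single sample (or paired design) of n = 186: d_min = (z_{α} + z_β)/√n.
z-sum = 2.054 + 0.524 = 2.578.
d_min = 2.578 / √186 = 2.578 / 13.638 = 0.189.

d_min ≈ 0.19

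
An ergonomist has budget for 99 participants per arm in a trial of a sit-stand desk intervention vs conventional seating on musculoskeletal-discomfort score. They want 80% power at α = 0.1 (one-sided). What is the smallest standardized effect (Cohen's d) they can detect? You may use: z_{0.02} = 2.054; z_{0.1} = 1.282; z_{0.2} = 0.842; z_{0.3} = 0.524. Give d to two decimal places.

d_min ≈ 0.30

For two independent groups of n = 99 each: d_min = (z_{α} + z_β)·√(2/n).
z-sum = 1.282 + 0.842 = 2.124.
d_min = 2.124 × √(2/99) = 2.124 × 0.1421 = 0.302.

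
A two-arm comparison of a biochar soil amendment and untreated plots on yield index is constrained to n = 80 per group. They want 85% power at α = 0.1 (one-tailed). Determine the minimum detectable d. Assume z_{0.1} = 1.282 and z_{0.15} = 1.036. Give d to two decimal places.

For two independent groups of n = 80 each: d_min = (z_{α} + z_β)·√(2/n).
z-sum = 1.282 + 1.036 = 2.318.
d_min = 2.318 × √(2/80) = 2.318 × 0.1581 = 0.367.

d_min ≈ 0.37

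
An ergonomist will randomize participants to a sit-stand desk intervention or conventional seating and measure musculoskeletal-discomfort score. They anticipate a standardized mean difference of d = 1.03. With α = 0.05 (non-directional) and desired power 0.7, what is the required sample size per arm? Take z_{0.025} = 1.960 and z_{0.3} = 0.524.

n = 12 per group

For two independent groups with equal n: n = 2·((z_{α/2} + z_β) / d)².
z_{α/2} + z_β = 1.960 + 0.524 = 2.484.
n = 2 × (2.484 / 1.03)² = 2 × 2.412² = 2 × 5.82 = 11.6.
Round up to the next whole participant.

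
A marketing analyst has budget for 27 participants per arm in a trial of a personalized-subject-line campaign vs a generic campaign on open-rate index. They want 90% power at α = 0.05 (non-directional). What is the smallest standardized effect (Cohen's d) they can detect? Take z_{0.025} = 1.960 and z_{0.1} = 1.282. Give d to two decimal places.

For two independent groups of n = 27 each: d_min = (z_{α/2} + z_β)·√(2/n).
z-sum = 1.960 + 1.282 = 3.242.
d_min = 3.242 × √(2/27) = 3.242 × 0.2722 = 0.882.

d_min ≈ 0.88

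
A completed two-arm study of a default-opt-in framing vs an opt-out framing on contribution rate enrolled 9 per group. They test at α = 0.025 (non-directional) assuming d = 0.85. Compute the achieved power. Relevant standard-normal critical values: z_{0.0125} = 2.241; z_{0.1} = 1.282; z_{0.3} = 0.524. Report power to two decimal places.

For two equal groups, power = Φ(d·√(n/2) − z_{α/2}).
d·√(n/2) = 0.85 × √(9/2) = 0.85 × 2.121 = 1.803.
z_β = 1.803 − 2.241 = -0.438.
Power = Φ(-0.438) = 0.331.

power ≈ 0.33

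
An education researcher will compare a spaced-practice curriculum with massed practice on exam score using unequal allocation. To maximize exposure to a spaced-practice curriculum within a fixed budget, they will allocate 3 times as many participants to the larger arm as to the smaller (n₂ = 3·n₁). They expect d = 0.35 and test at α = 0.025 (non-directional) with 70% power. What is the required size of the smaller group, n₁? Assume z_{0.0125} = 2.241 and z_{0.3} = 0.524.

n₁ = 84

With allocation ratio k = n₂/n₁ = 3, Var(x̄₁−x̄₂) = σ²(1/n₁ + 1/(k·n₁)) = σ²·(k+1)/(k·n₁).
So n₁ = (1 + 1/k)·((z_{α/2} + z_β)/d)² = 1.333 × (2.765/0.35)².
n₁ = 1.333 × 62.41 = 83.2.
Round up: n₁ = 84, giving n₂ = 3 × 84 = 252.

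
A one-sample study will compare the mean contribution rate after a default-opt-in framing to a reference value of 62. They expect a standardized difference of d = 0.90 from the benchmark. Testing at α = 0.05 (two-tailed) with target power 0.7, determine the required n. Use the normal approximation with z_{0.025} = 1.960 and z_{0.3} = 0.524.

For a one-sample test: n = ((z_{α/2} + z_β) / d)².
z_{α/2} + z_β = 1.960 + 0.524 = 2.484.
n = (2.484 / 0.90)² = 2.760² = 7.62.
Round up.

n = 8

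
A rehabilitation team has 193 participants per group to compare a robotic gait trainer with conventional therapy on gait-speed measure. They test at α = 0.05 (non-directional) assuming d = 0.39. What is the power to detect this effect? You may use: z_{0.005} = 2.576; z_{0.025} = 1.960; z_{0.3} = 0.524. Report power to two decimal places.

For two equal groups, power = Φ(d·√(n/2) − z_{α/2}).
d·√(n/2) = 0.39 × √(193/2) = 0.39 × 9.823 = 3.831.
z_β = 3.831 − 1.960 = 1.871.
Power = Φ(1.871) = 0.969.

power ≈ 0.97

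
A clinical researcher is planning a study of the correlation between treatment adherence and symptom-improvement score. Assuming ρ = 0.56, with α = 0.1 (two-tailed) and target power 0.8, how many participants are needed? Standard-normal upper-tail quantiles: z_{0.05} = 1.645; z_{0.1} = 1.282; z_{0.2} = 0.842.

n = 19

Fisher's z: C = ½·ln((1+r)/(1−r)) = ½·ln(3.5455) = 0.6328.
n = ((z_{α/2} + z_β)/C)² + 3.
(1.645 + 0.842) / 0.6328 = 2.487 / 0.6328 = 3.930.
n = 3.930² + 3 = 15.45 + 3 = 18.4.
Round up.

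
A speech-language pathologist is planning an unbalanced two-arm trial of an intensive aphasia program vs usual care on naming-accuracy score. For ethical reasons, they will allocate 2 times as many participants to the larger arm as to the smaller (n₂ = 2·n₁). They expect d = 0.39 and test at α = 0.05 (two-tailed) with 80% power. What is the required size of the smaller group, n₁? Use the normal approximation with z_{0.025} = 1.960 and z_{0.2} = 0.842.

With allocation ratio k = n₂/n₁ = 2, Var(x̄₁−x̄₂) = σ²(1/n₁ + 1/(k·n₁)) = σ²·(k+1)/(k·n₁).
So n₁ = (1 + 1/k)·((z_{α/2} + z_β)/d)² = 1.500 × (2.802/0.39)².
n₁ = 1.500 × 51.62 = 77.4.
Round up: n₁ = 78, giving n₂ = 2 × 78 = 156.

n₁ = 78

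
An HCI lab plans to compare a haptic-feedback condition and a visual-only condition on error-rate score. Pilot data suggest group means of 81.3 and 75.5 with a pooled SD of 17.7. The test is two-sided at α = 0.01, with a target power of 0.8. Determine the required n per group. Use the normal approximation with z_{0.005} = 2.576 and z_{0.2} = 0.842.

Cohen's d = |M₁ − M₂| / SD_pooled = |81.3 − 75.5| / 17.7 = 5.8 / 17.7 = 0.328.
For two independent groups with equal n: n = 2·((z_{α/2} + z_β) / d)².
z_{α/2} + z_β = 2.576 + 0.842 = 3.418.
n = 2 × (3.418 / 0.328)² = 2 × 10.421² = 2 × 108.59 = 217.2.
Round up to the next whole participant.

n = 218 per group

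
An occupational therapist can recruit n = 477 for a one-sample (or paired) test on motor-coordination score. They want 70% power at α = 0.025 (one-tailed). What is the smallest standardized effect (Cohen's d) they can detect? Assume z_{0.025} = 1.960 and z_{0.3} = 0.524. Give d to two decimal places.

For a single sample (or paired design) of n = 477: d_min = (z_{α} + z_β)/√n.
z-sum = 1.960 + 0.524 = 2.484.
d_min = 2.484 / √477 = 2.484 / 21.840 = 0.114.

d_min ≈ 0.11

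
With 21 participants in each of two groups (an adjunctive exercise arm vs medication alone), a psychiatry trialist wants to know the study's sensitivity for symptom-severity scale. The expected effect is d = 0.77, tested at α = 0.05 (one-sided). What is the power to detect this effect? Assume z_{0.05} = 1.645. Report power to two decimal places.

power ≈ 0.80

For two equal groups, power = Φ(d·√(n/2) − z_{α}).
d·√(n/2) = 0.77 × √(21/2) = 0.77 × 3.240 = 2.495.
z_β = 2.495 − 1.645 = 0.850.
Power = Φ(0.850) = 0.802.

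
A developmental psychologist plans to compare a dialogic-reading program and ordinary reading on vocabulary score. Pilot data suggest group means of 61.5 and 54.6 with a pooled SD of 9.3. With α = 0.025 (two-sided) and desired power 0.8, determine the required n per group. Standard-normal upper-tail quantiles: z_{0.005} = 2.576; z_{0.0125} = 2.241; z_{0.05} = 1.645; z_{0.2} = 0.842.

n = 35 per group

Cohen's d = |M₁ − M₂| / SD_pooled = |61.5 − 54.6| / 9.3 = 6.9 / 9.3 = 0.742.
For two independent groups with equal n: n = 2·((z_{α/2} + z_β) / d)².
z_{α/2} + z_β = 2.241 + 0.842 = 3.083.
n = 2 × (3.083 / 0.742)² = 2 × 4.155² = 2 × 17.26 = 34.5.
Round up to the next whole participant.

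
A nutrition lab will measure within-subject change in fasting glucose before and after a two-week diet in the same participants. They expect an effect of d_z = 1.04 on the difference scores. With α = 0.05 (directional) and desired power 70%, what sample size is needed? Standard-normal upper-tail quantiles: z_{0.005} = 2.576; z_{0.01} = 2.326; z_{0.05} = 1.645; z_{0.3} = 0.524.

n = 5 pairs

For a paired (one-sample on differences) test: n = ((z_{α} + z_β) / d)².
z_{α} + z_β = 1.645 + 0.524 = 2.169.
n = (2.169 / 1.04)² = 2.086² = 4.35.
Round up.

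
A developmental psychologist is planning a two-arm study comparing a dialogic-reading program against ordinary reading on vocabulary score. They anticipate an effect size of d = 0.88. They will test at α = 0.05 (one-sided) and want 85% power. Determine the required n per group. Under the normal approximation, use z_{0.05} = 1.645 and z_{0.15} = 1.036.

n = 19 per group

For two independent groups with equal n: n = 2·((z_{α} + z_β) / d)².
z_{α} + z_β = 1.645 + 1.036 = 2.681.
n = 2 × (2.681 / 0.88)² = 2 × 3.047² = 2 × 9.28 = 18.6.
Round up to the next whole participant.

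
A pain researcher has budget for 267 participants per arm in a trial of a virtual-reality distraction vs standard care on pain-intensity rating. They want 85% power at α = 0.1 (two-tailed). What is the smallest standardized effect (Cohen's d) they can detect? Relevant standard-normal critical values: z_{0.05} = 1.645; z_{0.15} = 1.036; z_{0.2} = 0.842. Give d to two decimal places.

d_min ≈ 0.23

For two independent groups of n = 267 each: d_min = (z_{α/2} + z_β)·√(2/n).
z-sum = 1.645 + 1.036 = 2.681.
d_min = 2.681 × √(2/267) = 2.681 × 0.0865 = 0.232.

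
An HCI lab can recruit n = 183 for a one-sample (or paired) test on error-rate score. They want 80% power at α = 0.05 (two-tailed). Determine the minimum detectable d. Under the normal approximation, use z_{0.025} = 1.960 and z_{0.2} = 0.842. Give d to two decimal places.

d_min ≈ 0.21

For a single sample (or paired design) of n = 183: d_min = (z_{α/2} + z_β)/√n.
z-sum = 1.960 + 0.842 = 2.802.
d_min = 2.802 / √183 = 2.802 / 13.528 = 0.207.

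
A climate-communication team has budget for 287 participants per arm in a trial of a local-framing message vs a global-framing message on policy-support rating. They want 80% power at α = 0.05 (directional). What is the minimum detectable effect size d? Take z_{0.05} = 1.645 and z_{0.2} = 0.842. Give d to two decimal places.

For two independent groups of n = 287 each: d_min = (z_{α} + z_β)·√(2/n).
z-sum = 1.645 + 0.842 = 2.487.
d_min = 2.487 × √(2/287) = 2.487 × 0.0835 = 0.208.

d_min ≈ 0.21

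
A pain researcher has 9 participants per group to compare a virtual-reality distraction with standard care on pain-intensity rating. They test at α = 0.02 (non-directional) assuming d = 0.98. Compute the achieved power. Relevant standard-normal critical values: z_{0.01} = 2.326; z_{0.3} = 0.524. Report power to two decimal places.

power ≈ 0.40

For two equal groups, power = Φ(d·√(n/2) − z_{α/2}).
d·√(n/2) = 0.98 × √(9/2) = 0.98 × 2.121 = 2.079.
z_β = 2.079 − 2.326 = -0.247.
Power = Φ(-0.247) = 0.402.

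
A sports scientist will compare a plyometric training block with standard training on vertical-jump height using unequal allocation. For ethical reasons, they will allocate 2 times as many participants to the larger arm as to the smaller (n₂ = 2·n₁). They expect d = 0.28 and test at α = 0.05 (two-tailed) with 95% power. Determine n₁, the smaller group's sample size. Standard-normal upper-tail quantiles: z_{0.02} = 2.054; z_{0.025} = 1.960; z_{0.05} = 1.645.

With allocation ratio k = n₂/n₁ = 2, Var(x̄₁−x̄₂) = σ²(1/n₁ + 1/(k·n₁)) = σ²·(k+1)/(k·n₁).
So n₁ = (1 + 1/k)·((z_{α/2} + z_β)/d)² = 1.500 × (3.605/0.28)².
n₁ = 1.500 × 165.77 = 248.6.
Round up: n₁ = 249, giving n₂ = 2 × 249 = 498.

n₁ = 249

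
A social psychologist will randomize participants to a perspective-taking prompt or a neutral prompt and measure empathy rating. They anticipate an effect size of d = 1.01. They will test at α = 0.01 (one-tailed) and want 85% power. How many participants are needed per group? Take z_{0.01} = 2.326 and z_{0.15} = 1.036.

For two independent groups with equal n: n = 2·((z_{α} + z_β) / d)².
z_{α} + z_β = 2.326 + 1.036 = 3.362.
n = 2 × (3.362 / 1.01)² = 2 × 3.329² = 2 × 11.08 = 22.2.
Round up to the next whole participant.

n = 23 per group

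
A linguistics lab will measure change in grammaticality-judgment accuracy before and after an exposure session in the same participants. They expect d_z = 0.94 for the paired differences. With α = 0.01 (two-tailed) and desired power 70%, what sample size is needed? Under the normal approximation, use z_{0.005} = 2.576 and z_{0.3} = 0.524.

For a paired (one-sample on differences) test: n = ((z_{α/2} + z_β) / d)².
z_{α/2} + z_β = 2.576 + 0.524 = 3.100.
n = (3.100 / 0.94)² = 3.298² = 10.88.
Round up.

n = 11 pairs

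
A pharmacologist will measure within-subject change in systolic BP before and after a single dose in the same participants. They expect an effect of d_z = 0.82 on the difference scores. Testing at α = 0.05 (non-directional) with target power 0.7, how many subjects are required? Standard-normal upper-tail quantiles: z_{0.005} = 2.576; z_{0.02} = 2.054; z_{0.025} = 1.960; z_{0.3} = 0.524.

For a paired (one-sample on differences) test: n = ((z_{α/2} + z_β) / d)².
z_{α/2} + z_β = 1.960 + 0.524 = 2.484.
n = (2.484 / 0.82)² = 3.029² = 9.18.
Round up.

n = 10 pairs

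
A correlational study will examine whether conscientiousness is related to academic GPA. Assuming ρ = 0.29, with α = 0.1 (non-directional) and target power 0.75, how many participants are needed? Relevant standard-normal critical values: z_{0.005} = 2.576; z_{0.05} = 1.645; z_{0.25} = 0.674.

n = 64

Fisher's z: C = ½·ln((1+r)/(1−r)) = ½·ln(1.8169) = 0.2986.
n = ((z_{α/2} + z_β)/C)² + 3.
(1.645 + 0.674) / 0.2986 = 2.319 / 0.2986 = 7.766.
n = 7.766² + 3 = 60.31 + 3 = 63.3.
Round up.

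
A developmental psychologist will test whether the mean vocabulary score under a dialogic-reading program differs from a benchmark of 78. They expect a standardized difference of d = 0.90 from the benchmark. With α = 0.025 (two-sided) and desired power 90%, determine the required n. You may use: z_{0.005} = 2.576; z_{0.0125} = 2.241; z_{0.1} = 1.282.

n = 16

For a one-sample test: n = ((z_{α/2} + z_β) / d)².
z_{α/2} + z_β = 2.241 + 1.282 = 3.523.
n = (3.523 / 0.90)² = 3.914² = 15.32.
Round up.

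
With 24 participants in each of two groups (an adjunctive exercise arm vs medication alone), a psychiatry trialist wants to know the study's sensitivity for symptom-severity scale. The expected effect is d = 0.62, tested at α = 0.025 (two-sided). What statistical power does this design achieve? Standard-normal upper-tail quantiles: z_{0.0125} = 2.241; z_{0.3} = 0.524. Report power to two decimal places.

power ≈ 0.46

For two equal groups, power = Φ(d·√(n/2) − z_{α/2}).
d·√(n/2) = 0.62 × √(24/2) = 0.62 × 3.464 = 2.148.
z_β = 2.148 − 2.241 = -0.093.
Power = Φ(-0.093) = 0.463.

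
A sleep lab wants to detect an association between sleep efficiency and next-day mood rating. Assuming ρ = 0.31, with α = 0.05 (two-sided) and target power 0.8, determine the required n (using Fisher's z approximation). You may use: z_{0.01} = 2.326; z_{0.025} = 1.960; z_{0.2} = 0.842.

n = 80

Fisher's z: C = ½·ln((1+r)/(1−r)) = ½·ln(1.8986) = 0.3205.
n = ((z_{α/2} + z_β)/C)² + 3.
(1.960 + 0.842) / 0.3205 = 2.802 / 0.3205 = 8.743.
n = 8.743² + 3 = 76.43 + 3 = 79.4.
Round up.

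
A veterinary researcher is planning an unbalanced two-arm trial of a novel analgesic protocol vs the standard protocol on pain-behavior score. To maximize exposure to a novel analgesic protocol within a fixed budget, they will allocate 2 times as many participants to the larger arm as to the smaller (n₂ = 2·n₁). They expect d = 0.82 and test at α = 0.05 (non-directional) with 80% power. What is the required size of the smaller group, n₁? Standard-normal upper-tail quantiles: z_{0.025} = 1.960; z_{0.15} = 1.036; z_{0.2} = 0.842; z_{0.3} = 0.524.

n₁ = 18

With allocation ratio k = n₂/n₁ = 2, Var(x̄₁−x̄₂) = σ²(1/n₁ + 1/(k·n₁)) = σ²·(k+1)/(k·n₁).
So n₁ = (1 + 1/k)·((z_{α/2} + z_β)/d)² = 1.500 × (2.802/0.82)².
n₁ = 1.500 × 11.68 = 17.5.
Round up: n₁ = 18, giving n₂ = 2 × 18 = 36.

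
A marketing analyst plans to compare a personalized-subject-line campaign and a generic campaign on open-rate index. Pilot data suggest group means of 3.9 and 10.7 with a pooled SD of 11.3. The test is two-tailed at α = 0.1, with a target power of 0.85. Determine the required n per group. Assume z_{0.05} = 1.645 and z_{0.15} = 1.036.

Cohen's d = |M₁ − M₂| / SD_pooled = |3.9 − 10.7| / 11.3 = 6.8 / 11.3 = 0.602.
For two independent groups with equal n: n = 2·((z_{α/2} + z_β) / d)².
z_{α/2} + z_β = 1.645 + 1.036 = 2.681.
n = 2 × (2.681 / 0.602)² = 2 × 4.453² = 2 × 19.83 = 39.7.
Round up to the next whole participant.

n = 40 per group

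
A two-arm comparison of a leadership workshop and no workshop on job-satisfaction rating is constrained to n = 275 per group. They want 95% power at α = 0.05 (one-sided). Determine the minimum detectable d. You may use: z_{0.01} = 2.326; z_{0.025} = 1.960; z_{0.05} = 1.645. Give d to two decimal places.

d_min ≈ 0.28

For two independent groups of n = 275 each: d_min = (z_{α} + z_β)·√(2/n).
z-sum = 1.645 + 1.645 = 3.290.
d_min = 3.290 × √(2/275) = 3.290 × 0.0853 = 0.281.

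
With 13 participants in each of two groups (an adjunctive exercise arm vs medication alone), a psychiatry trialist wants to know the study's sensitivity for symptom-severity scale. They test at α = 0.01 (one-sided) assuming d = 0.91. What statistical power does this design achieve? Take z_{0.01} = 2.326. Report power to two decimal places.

power ≈ 0.50

For two equal groups, power = Φ(d·√(n/2) − z_{α}).
d·√(n/2) = 0.91 × √(13/2) = 0.91 × 2.550 = 2.320.
z_β = 2.320 − 2.326 = -0.006.
Power = Φ(-0.006) = 0.498.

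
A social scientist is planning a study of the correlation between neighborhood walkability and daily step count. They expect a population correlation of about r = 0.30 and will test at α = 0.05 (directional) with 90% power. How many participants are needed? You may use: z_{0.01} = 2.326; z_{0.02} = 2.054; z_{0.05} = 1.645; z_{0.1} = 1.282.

n = 93

Fisher's z: C = ½·ln((1+r)/(1−r)) = ½·ln(1.8571) = 0.3095.
n = ((z_{α} + z_β)/C)² + 3.
(1.645 + 1.282) / 0.3095 = 2.927 / 0.3095 = 9.457.
n = 9.457² + 3 = 89.44 + 3 = 92.4.
Round up.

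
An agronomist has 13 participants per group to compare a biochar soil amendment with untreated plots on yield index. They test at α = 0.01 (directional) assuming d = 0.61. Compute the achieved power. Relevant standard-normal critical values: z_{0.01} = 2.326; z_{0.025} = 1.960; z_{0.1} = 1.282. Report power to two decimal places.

power ≈ 0.22

For two equal groups, power = Φ(d·√(n/2) − z_{α}).
d·√(n/2) = 0.61 × √(13/2) = 0.61 × 2.550 = 1.555.
z_β = 1.555 − 2.326 = -0.771.
Power = Φ(-0.771) = 0.220.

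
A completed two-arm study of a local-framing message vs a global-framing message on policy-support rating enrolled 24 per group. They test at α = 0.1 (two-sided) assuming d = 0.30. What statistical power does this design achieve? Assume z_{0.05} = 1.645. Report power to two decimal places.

power ≈ 0.27

For two equal groups, power = Φ(d·√(n/2) − z_{α/2}).
d·√(n/2) = 0.30 × √(24/2) = 0.30 × 3.464 = 1.039.
z_β = 1.039 − 1.645 = -0.606.
Power = Φ(-0.606) = 0.272.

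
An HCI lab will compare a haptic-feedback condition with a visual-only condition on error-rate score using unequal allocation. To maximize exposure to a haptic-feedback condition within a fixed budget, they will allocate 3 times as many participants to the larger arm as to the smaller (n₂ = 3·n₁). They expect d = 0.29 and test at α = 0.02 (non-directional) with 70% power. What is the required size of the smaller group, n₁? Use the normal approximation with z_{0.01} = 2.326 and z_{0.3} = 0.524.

n₁ = 129

With allocation ratio k = n₂/n₁ = 3, Var(x̄₁−x̄₂) = σ²(1/n₁ + 1/(k·n₁)) = σ²·(k+1)/(k·n₁).
So n₁ = (1 + 1/k)·((z_{α/2} + z_β)/d)² = 1.333 × (2.850/0.29)².
n₁ = 1.333 × 96.58 = 128.8.
Round up: n₁ = 129, giving n₂ = 3 × 129 = 387.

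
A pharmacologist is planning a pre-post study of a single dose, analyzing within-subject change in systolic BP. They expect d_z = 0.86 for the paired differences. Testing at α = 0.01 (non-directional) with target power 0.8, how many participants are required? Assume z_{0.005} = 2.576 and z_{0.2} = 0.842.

n = 16 pairs

For a paired (one-sample on differences) test: n = ((z_{α/2} + z_β) / d)².
z_{α/2} + z_β = 2.576 + 0.842 = 3.418.
n = (3.418 / 0.86)² = 3.974² = 15.80.
Round up.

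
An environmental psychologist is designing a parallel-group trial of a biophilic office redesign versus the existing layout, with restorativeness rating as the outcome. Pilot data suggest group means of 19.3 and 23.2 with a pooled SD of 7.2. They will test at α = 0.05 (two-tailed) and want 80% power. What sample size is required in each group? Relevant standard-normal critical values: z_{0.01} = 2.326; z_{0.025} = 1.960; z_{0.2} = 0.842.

n = 54 per group

Cohen's d = |M₁ − M₂| / SD_pooled = |19.3 − 23.2| / 7.2 = 3.9 / 7.2 = 0.542.
For two independent groups with equal n: n = 2·((z_{α/2} + z_β) / d)².
z_{α/2} + z_β = 1.960 + 0.842 = 2.802.
n = 2 × (2.802 / 0.542)² = 2 × 5.170² = 2 × 26.73 = 53.5.
Round up to the next whole participant.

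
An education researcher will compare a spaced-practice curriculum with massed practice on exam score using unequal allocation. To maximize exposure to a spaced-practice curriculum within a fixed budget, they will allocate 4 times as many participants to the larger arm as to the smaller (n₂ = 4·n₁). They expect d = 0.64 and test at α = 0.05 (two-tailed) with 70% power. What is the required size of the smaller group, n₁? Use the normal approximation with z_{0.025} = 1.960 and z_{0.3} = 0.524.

n₁ = 19

With allocation ratio k = n₂/n₁ = 4, Var(x̄₁−x̄₂) = σ²(1/n₁ + 1/(k·n₁)) = σ²·(k+1)/(k·n₁).
So n₁ = (1 + 1/k)·((z_{α/2} + z_β)/d)² = 1.250 × (2.484/0.64)².
n₁ = 1.250 × 15.06 = 18.8.
Round up: n₁ = 19, giving n₂ = 4 × 19 = 76.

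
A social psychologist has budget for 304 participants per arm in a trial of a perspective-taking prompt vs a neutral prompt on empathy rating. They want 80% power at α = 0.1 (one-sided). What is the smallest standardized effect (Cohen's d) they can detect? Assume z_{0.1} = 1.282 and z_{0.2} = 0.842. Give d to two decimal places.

d_min ≈ 0.17

For two independent groups of n = 304 each: d_min = (z_{α} + z_β)·√(2/n).
z-sum = 1.282 + 0.842 = 2.124.
d_min = 2.124 × √(2/304) = 2.124 × 0.0811 = 0.172.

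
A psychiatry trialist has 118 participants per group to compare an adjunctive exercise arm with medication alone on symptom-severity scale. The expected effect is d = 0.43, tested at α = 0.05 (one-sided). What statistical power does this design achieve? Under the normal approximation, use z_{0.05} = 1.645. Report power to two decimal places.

power ≈ 0.95

For two equal groups, power = Φ(d·√(n/2) − z_{α}).
d·√(n/2) = 0.43 × √(118/2) = 0.43 × 7.681 = 3.303.
z_β = 3.303 − 1.645 = 1.658.
Power = Φ(1.658) = 0.951.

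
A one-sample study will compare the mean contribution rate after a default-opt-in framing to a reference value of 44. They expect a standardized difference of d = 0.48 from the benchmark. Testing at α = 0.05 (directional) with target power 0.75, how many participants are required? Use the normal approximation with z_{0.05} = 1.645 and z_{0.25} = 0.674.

n = 24

For a one-sample test: n = ((z_{α} + z_β) / d)².
z_{α} + z_β = 1.645 + 0.674 = 2.319.
n = (2.319 / 0.48)² = 4.831² = 23.34.
Round up.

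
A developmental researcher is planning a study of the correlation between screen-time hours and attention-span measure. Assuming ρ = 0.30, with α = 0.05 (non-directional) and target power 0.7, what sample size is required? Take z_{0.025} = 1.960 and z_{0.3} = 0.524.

n = 68

Fisher's z: C = ½·ln((1+r)/(1−r)) = ½·ln(1.8571) = 0.3095.
n = ((z_{α/2} + z_β)/C)² + 3.
(1.960 + 0.524) / 0.3095 = 2.484 / 0.3095 = 8.026.
n = 8.026² + 3 = 64.41 + 3 = 67.4.
Round up.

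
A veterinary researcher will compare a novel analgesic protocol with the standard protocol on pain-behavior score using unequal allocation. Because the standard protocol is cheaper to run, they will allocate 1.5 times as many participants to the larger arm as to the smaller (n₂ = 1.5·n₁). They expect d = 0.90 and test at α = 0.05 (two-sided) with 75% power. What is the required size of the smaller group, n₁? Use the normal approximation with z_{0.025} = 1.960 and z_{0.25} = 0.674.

With allocation ratio k = n₂/n₁ = 1.5, Var(x̄₁−x̄₂) = σ²(1/n₁ + 1/(k·n₁)) = σ²·(k+1)/(k·n₁).
So n₁ = (1 + 1/k)·((z_{α/2} + z_β)/d)² = 1.667 × (2.634/0.90)².
n₁ = 1.667 × 8.57 = 14.3.
Round up: n₁ = 15, giving n₂ = ⌈1.5 × 15⌉ = ⌈22.5⌉ = 23.

n₁ = 15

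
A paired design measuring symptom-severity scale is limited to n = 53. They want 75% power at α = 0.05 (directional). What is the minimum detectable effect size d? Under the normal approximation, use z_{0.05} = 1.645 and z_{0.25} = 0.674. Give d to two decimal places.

For a single sample (or paired design) of n = 53: d_min = (z_{α} + z_β)/√n.
z-sum = 1.645 + 0.674 = 2.319.
d_min = 2.319 / √53 = 2.319 / 7.280 = 0.319.

d_min ≈ 0.32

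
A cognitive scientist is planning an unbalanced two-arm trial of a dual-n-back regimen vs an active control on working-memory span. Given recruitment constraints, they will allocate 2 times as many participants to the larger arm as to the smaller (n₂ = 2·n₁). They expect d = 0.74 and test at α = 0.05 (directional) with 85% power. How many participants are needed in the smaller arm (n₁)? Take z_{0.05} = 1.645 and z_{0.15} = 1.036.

n₁ = 20

With allocation ratio k = n₂/n₁ = 2, Var(x̄₁−x̄₂) = σ²(1/n₁ + 1/(k·n₁)) = σ²·(k+1)/(k·n₁).
So n₁ = (1 + 1/k)·((z_{α} + z_β)/d)² = 1.500 × (2.681/0.74)².
n₁ = 1.500 × 13.13 = 19.7.
Round up: n₁ = 20, giving n₂ = 2 × 20 = 40.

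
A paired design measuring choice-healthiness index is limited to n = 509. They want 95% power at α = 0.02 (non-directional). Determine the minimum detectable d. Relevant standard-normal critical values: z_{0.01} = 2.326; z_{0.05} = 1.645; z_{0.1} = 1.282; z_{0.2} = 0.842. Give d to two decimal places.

d_min ≈ 0.18

For a single sample (or paired design) of n = 509: d_min = (z_{α/2} + z_β)/√n.
z-sum = 2.326 + 1.645 = 3.971.
d_min = 3.971 / √509 = 3.971 / 22.561 = 0.176.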